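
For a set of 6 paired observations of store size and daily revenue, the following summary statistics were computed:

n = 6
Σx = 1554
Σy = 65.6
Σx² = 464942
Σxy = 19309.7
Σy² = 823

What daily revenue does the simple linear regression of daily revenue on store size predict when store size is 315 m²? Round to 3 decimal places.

13.013

Sxx = Σx² − (Σx)²/n = 464942 − 402486 = 62456
Sxy = Σxy − (Σx)(Σy)/n = 19309.7 − 16990.4 = 2319.3
b = Sxy/Sxx = 2319.3/62456 = 0.037135
a = ȳ − b·x̄ = 10.933333 − 0.037135·259 = 1.315383
ŷ(315) = a + b·315 = 1.315383 + 0.037135·315 = 13.012890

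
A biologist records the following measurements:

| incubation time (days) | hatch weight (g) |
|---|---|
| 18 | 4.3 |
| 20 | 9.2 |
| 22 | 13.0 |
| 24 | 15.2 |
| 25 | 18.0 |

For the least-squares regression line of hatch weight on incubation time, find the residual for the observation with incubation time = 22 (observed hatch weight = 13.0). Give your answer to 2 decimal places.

0.69

n = 5, Σx = 109, Σy = 59.7, Σxy = 1362.2, Σx² = 2409
Sxx = Σx² − (Σx)²/n = 2409 − 2376.2 = 32.8
Sxy = Σxy − (Σx)(Σy)/n = 1362.2 − 1301.46 = 60.74
b = Sxy/Sxx = 60.74/32.8 = 1.851829
a = ȳ − b·x̄ = 11.94 − 1.851829·21.8 = -28.429878
ŷ(22) = -28.429878 + 1.851829·22 = 12.310366
residual = y − ŷ = 13.0 − 12.310366 = 0.689634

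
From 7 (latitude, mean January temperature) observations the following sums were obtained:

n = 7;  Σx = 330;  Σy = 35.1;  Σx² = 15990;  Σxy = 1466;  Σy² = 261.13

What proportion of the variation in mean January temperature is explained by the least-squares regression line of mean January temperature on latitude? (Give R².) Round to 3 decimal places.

Sxx = Σx² − (Σx)²/n = 15990 − 15557.142857 = 432.857143
Sxy = Σxy − (Σx)(Σy)/n = 1466 − 1654.714286 = -188.714286
Syy = Σy² − (Σy)²/n = 261.13 − 176.001429 = 85.128571
R² = Sxy²/(Sxx·Syy) = (-188.714286)²/(432.857143·85.128571) = 0.966473

0.966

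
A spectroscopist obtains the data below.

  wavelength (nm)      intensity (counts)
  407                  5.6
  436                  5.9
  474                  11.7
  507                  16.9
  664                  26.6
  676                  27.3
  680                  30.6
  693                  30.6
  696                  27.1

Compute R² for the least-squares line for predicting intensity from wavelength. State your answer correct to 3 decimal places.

n = 9, Σx = 5233, Σy = 182.3, Σxy = 115958.3, Σx² = 3162407, Σy² = 4548.65
Sxx = Σx² − (Σx)²/n = 3162407 − 3042698.777778 = 119708.222222
Sxy = Σxy − (Σx)(Σy)/n = 115958.3 − 105997.322222 = 9960.977778
Syy = Σy² − (Σy)²/n = 4548.65 − 3692.587778 = 856.062222
R² = Sxy²/(Sxx·Syy) = (9960.977778)²/(119708.222222·856.062222) = 0.968221

0.968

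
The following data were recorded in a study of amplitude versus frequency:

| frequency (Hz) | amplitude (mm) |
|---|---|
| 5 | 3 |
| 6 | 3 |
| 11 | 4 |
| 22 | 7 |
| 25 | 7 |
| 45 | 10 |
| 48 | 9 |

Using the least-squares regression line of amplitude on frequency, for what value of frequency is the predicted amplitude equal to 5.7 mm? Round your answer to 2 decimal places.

20.31

n = 7, Σx = 162, Σy = 43, Σxy = 1288, Σx² = 5620
Sxx = Σx² − (Σx)²/n = 5620 − 3749.142857 = 1870.857143
Sxy = Σxy − (Σx)(Σy)/n = 1288 − 995.142857 = 292.857143
b = Sxy/Sxx = 292.857143/1870.857143 = 0.156536
a = ȳ − b·x̄ = 6.142857 − 0.156536·23.142857 = 2.520159
Set a + b·x = 5.7: x = (5.7 − 2.520159) / 0.156536 = 20.313756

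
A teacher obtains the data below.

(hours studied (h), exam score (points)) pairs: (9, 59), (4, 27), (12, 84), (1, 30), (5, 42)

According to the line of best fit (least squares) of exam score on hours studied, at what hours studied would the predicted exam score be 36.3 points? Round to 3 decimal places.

n = 5, Σx = 31, Σy = 242, Σxy = 1887, Σx² = 267
Sxx = Σx² − (Σx)²/n = 267 − 192.2 = 74.8
Sxy = Σxy − (Σx)(Σy)/n = 1887 − 1500.4 = 386.6
b = Sxy/Sxx = 386.6/74.8 = 5.168449
a = ȳ − b·x̄ = 48.4 − 5.168449·6.2 = 16.355615
Set a + b·x = 36.3: x = (36.3 − 16.355615) / 5.168449 = 3.858872

3.859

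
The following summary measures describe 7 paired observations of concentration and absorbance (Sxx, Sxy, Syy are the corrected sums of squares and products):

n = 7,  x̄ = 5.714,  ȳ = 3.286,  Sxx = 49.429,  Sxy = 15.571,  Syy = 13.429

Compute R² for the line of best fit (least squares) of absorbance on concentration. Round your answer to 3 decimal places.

0.365

R² = Sxy²/(Sxx·Syy) = (15.571)²/(49.429·13.429) = 0.365265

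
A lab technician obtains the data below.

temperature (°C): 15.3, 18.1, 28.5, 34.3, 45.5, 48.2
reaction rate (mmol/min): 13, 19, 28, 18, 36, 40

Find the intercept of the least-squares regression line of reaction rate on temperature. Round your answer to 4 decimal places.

3.6275

n = 6, Σx = 189.9, Σy = 154, Σxy = 5524.2, Σx² = 6943.93
Sxx = Σx² − (Σx)²/n = 6943.93 − 6010.335 = 933.595
Sxy = Σxy − (Σx)(Σy)/n = 5524.2 − 4874.1 = 650.1
b = Sxy/Sxx = 650.1/933.595 = 0.696340
a = ȳ − b·x̄ = 25.666667 − 0.696340·31.65 = 3.627490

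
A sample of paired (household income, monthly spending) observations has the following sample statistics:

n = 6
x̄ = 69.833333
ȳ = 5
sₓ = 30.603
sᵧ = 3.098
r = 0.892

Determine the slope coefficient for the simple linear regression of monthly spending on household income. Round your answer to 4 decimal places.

b = r · sᵧ/sₓ = 0.892 · 3.098/30.603 = 0.090299

0.0903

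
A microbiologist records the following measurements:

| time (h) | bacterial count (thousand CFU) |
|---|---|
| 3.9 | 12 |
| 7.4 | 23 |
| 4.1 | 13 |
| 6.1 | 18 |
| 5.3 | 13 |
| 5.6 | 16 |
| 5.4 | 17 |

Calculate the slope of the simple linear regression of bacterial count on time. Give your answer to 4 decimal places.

3.0189

n = 7, Σx = 37.8, Σy = 112, Σxy = 630.4, Σx² = 212.6
Sxx = Σx² − (Σx)²/n = 212.6 − 204.12 = 8.48
Sxy = Σxy − (Σx)(Σy)/n = 630.4 − 604.8 = 25.6
b = Sxy/Sxx = 25.6/8.48 = 3.018868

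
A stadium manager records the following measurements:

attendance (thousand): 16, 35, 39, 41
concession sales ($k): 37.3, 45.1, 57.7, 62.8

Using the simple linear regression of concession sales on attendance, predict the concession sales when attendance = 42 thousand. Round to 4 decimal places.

59.0959

n = 4, Σx = 131, Σy = 202.9, Σxy = 7000.4, Σx² = 4683
Sxx = Σx² − (Σx)²/n = 4683 − 4290.25 = 392.75
Sxy = Σxy − (Σx)(Σy)/n = 7000.4 − 6644.975 = 355.425
b = Sxy/Sxx = 355.425/392.75 = 0.904965
a = ȳ − b·x̄ = 50.725 − 0.904965·32.75 = 21.087397
ŷ(42) = a + b·42 = 21.087397 + 0.904965·42 = 59.095926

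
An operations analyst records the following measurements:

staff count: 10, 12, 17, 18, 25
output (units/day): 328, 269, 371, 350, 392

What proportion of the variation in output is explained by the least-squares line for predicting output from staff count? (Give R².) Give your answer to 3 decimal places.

n = 5, Σx = 82, Σy = 1710, Σxy = 28915, Σx² = 1482, Σy² = 593750
Sxx = Σx² − (Σx)²/n = 1482 − 1344.8 = 137.2
Sxy = Σxy − (Σx)(Σy)/n = 28915 − 28044 = 871
Syy = Σy² − (Σy)²/n = 593750 − 584820 = 8930
R² = Sxy²/(Sxx·Syy) = (871)²/(137.2·8930) = 0.619200

0.619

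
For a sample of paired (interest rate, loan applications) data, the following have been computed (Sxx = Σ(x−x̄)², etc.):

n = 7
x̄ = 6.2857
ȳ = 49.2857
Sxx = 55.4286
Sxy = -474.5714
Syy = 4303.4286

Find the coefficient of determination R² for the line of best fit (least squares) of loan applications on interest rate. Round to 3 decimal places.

0.944

R² = Sxy²/(Sxx·Syy) = (-474.5714)²/(55.4286·4303.4286) = 0.944180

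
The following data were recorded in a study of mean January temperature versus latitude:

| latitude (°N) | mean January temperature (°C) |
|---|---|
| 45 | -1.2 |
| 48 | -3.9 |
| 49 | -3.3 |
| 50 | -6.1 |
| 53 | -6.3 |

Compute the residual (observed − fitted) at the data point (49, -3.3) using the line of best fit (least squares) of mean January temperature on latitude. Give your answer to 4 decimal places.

0.8600

n = 5, Σx = 245, Σy = -20.8, Σxy = -1041.8, Σx² = 12039
Sxx = Σx² − (Σx)²/n = 12039 − 12005 = 34
Sxy = Σxy − (Σx)(Σy)/n = -1041.8 − (-1019.2) = -22.6
b = Sxy/Sxx = -22.6/34 = -0.664706
a = ȳ − b·x̄ = -4.16 − (-0.664706)·49 = 28.410588
ŷ(49) = 28.410588 + (-0.664706)·49 = -4.16
residual = y − ŷ = -3.3 − (-4.16) = 0.86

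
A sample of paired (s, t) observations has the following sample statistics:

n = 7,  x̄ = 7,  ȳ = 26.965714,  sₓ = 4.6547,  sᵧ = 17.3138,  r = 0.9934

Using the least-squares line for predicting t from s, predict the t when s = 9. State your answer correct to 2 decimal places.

34.36

b = r · sᵧ/sₓ = 0.9934 · 17.3138/4.6547 = 3.695089
a = ȳ − b·x̄ = 26.965714 − 3.695089·7 = 1.100094
ŷ(9) = a + b·9 = 1.100094 + 3.695089·9 = 34.355891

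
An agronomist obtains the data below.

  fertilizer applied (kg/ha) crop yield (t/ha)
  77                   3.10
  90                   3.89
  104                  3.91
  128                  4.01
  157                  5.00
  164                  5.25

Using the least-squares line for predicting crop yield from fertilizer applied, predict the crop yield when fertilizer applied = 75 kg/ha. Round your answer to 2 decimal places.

3.24

n = 6, Σx = 720, Σy = 25.16, Σxy = 3154.72, Σx² = 92774
Sxx = Σx² − (Σx)²/n = 92774 − 86400 = 6374
Sxy = Σxy − (Σx)(Σy)/n = 3154.72 − 3019.2 = 135.52
b = Sxy/Sxx = 135.52/6374 = 0.021261
a = ȳ − b·x̄ = 4.193333 − 0.021261·120 = 1.641968
ŷ(75) = a + b·75 = 1.641968 + 0.021261·75 = 3.236571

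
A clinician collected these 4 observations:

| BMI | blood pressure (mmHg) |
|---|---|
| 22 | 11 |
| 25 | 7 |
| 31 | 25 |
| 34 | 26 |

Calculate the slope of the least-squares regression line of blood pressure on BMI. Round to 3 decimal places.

1.600

n = 4, Σx = 112, Σy = 69, Σxy = 2076, Σx² = 3226
Sxx = Σx² − (Σx)²/n = 3226 − 3136 = 90
Sxy = Σxy − (Σx)(Σy)/n = 2076 − 1932 = 144
b = Sxy/Sxx = 144/90 = 1.6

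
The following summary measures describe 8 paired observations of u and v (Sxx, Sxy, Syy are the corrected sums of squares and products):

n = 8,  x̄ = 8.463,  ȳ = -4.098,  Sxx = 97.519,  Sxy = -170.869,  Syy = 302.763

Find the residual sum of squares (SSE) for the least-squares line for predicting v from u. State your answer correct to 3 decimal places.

3.373

b = Sxy/Sxx = -170.869/97.519 = -1.752161
SSE = Syy − b·Sxy = 302.763 − (-1.752161)·(-170.869) = 3.372982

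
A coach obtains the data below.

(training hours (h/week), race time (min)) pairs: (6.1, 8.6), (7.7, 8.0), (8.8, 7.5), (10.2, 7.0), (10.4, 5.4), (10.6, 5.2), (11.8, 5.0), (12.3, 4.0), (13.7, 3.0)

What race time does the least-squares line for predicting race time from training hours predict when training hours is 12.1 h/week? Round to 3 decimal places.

4.474

n = 9, Σx = 91.6, Σy = 53.7, Σxy = 512.04, Σx² = 976.72
Sxx = Σx² − (Σx)²/n = 976.72 − 932.284444 = 44.435556
Sxy = Σxy − (Σx)(Σy)/n = 512.04 − 546.546667 = -34.506667
b = Sxy/Sxx = -34.506667/44.435556 = -0.776555
a = ȳ − b·x̄ = 5.966667 − (-0.776555)·10.177778 = 13.870274
ŷ(12.1) = a + b·12.1 = 13.870274 + (-0.776555)·12.1 = 4.473955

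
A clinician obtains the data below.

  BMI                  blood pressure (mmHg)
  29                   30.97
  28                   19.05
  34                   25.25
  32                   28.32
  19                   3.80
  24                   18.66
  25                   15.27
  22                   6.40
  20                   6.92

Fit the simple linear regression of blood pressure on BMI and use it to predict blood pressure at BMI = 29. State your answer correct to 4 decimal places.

22.4951

n = 9, Σx = 233, Σy = 154.64, Σxy = 4377.26, Σx² = 6251
Sxx = Σx² − (Σx)²/n = 6251 − 6032.111111 = 218.888889
Sxy = Σxy − (Σx)(Σy)/n = 4377.26 − 4003.457778 = 373.802222
b = Sxy/Sxx = 373.802222/218.888889 = 1.707726
a = ȳ − b·x̄ = 17.182222 − 1.707726·25.888889 = -27.028904
ŷ(29) = a + b·29 = -27.028904 + 1.707726·29 = 22.495147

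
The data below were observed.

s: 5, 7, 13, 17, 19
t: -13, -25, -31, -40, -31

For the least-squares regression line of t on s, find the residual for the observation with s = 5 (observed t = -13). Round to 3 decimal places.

n = 5, Σx = 61, Σy = -140, Σxy = -1912, Σx² = 893
Sxx = Σx² − (Σx)²/n = 893 − 744.2 = 148.8
Sxy = Σxy − (Σx)(Σy)/n = -1912 − (-1708) = -204
b = Sxy/Sxx = -204/148.8 = -1.370968
a = ȳ − b·x̄ = -28 − (-1.370968)·12.2 = -11.274194
ŷ(5) = -11.274194 + (-1.370968)·5 = -18.129032
residual = y − ŷ = -13 − (-18.129032) = 5.129032

5.129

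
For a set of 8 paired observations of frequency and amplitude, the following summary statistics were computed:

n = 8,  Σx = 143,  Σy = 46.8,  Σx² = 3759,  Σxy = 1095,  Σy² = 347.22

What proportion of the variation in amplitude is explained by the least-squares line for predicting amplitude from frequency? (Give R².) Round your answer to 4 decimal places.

Sxx = Σx² − (Σx)²/n = 3759 − 2556.125 = 1202.875
Sxy = Σxy − (Σx)(Σy)/n = 1095 − 836.55 = 258.45
Syy = Σy² − (Σy)²/n = 347.22 − 273.78 = 73.44
R² = Sxy²/(Sxx·Syy) = (258.45)²/(1202.875·73.44) = 0.756136

0.7561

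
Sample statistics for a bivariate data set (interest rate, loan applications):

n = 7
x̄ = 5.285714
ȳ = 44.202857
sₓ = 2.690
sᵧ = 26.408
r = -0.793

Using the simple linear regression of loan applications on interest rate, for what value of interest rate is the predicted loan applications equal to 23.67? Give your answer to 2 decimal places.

b = r · sᵧ/sₓ = -0.793 · 26.408/2.69 = -7.784961
a = ȳ − b·x̄ = 44.202857 − (-7.784961)·5.285714 = 85.351932
Set a + b·x = 23.67: x = (23.67 − 85.351932) / (-7.784961) = 7.923217

7.92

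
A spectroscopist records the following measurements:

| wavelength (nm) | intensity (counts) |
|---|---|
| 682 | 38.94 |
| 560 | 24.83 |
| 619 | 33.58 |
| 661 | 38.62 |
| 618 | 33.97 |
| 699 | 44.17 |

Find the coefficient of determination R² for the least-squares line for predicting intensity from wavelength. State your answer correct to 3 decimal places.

0.966

n = 6, Σx = 3839, Σy = 214.11, Σxy = 138644.01, Σx² = 2469331, Σy² = 7856.9231
Sxx = Σx² − (Σx)²/n = 2469331 − 2456320.166667 = 13010.833333
Sxy = Σxy − (Σx)(Σy)/n = 138644.01 − 136994.715 = 1649.295
Syy = Σy² − (Σy)²/n = 7856.9231 − 7640.51535 = 216.40775
R² = Sxy²/(Sxx·Syy) = (1649.295)²/(13010.833333·216.40775) = 0.966093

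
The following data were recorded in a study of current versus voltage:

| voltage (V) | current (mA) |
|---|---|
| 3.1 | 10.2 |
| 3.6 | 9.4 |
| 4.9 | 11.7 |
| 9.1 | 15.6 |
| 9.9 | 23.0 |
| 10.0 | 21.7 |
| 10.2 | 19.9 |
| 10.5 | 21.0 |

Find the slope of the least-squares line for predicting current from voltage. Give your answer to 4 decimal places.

n = 8, Σx = 61.3, Σy = 132.5, Σxy = 1132.93, Σx² = 541.69
Sxx = Σx² − (Σx)²/n = 541.69 − 469.71125 = 71.97875
Sxy = Σxy − (Σx)(Σy)/n = 1132.93 − 1015.28125 = 117.64875
b = Sxy/Sxx = 117.64875/71.97875 = 1.634493

1.6345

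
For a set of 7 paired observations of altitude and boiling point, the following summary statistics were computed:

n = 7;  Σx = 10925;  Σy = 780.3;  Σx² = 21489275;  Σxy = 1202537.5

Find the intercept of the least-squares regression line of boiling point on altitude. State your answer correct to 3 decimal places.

Sxx = Σx² − (Σx)²/n = 21489275 − 17050803.571429 = 4438471.428571
Sxy = Σxy − (Σx)(Σy)/n = 1202537.5 − 1217825.357143 = -15287.857143
b = Sxy/Sxx = -15287.857143/4438471.428571 = -0.003444
a = ȳ − b·x̄ = 111.471429 − (-0.003444)·1560.714286 = 116.847148

116.847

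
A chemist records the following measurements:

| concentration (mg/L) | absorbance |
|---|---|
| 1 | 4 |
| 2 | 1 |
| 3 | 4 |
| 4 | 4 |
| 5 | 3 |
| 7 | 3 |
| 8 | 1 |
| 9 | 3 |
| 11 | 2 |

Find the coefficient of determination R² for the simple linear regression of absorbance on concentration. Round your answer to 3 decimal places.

0.133

n = 9, Σx = 50, Σy = 25, Σxy = 127, Σx² = 370, Σy² = 81
Sxx = Σx² − (Σx)²/n = 370 − 277.777778 = 92.222222
Sxy = Σxy − (Σx)(Σy)/n = 127 − 138.888889 = -11.888889
Syy = Σy² − (Σy)²/n = 81 − 69.444444 = 11.555556
R² = Sxy²/(Sxx·Syy) = (-11.888889)²/(92.222222·11.555556) = 0.132634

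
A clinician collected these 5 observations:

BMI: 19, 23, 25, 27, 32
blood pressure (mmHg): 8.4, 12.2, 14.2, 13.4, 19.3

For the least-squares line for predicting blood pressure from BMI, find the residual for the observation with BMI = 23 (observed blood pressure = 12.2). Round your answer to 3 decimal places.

0.445

n = 5, Σx = 126, Σy = 67.5, Σxy = 1774.6, Σx² = 3268
Sxx = Σx² − (Σx)²/n = 3268 − 3175.2 = 92.8
Sxy = Σxy − (Σx)(Σy)/n = 1774.6 − 1701 = 73.6
b = Sxy/Sxx = 73.6/92.8 = 0.793103
a = ȳ − b·x̄ = 13.5 − 0.793103·25.2 = -6.486207
ŷ(23) = -6.486207 + 0.793103·23 = 11.755172
residual = y − ŷ = 12.2 − 11.755172 = 0.444828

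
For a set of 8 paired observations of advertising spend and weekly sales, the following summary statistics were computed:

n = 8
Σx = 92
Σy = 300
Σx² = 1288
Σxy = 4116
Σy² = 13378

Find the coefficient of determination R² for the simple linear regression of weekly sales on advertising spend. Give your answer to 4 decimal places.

Sxx = Σx² − (Σx)²/n = 1288 − 1058 = 230
Sxy = Σxy − (Σx)(Σy)/n = 4116 − 3450 = 666
Syy = Σy² − (Σy)²/n = 13378 − 11250 = 2128
R² = Sxy²/(Sxx·Syy) = (666)²/(230·2128) = 0.906252

0.9063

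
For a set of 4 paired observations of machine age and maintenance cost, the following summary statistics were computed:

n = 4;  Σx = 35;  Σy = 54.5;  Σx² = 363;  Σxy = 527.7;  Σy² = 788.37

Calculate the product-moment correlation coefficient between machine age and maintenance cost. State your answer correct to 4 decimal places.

0.9968

Sxx = Σx² − (Σx)²/n = 363 − 306.25 = 56.75
Sxy = Σxy − (Σx)(Σy)/n = 527.7 − 476.875 = 50.825
Syy = Σy² − (Σy)²/n = 788.37 − 742.5625 = 45.8075
r = Sxy/√(Sxx·Syy) = 50.825/√(2599.575625) = 50.825/50.986034 = 0.996842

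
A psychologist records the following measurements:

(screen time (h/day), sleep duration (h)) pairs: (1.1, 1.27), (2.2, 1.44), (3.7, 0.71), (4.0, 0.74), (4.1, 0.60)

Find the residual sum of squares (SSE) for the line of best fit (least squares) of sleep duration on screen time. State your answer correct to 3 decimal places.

n = 5, Σx = 15.1, Σy = 4.76, Σxy = 12.612, Σx² = 52.55, Σy² = 5.0982
Sxx = Σx² − (Σx)²/n = 52.55 − 45.602 = 6.948
Sxy = Σxy − (Σx)(Σy)/n = 12.612 − 14.3752 = -1.7632
Syy = Σy² − (Σy)²/n = 5.0982 − 4.53152 = 0.56668
b = Sxy/Sxx = -1.7632/6.948 = -0.253771
SSE = Syy − b·Sxy = 0.56668 − (-0.253771)·(-1.7632) = 0.119231

0.119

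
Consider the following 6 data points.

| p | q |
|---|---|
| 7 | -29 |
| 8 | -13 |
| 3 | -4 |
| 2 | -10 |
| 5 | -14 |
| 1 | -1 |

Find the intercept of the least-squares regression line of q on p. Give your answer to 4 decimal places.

n = 6, Σx = 26, Σy = -71, Σxy = -410, Σx² = 152
Sxx = Σx² − (Σx)²/n = 152 − 112.666667 = 39.333333
Sxy = Σxy − (Σx)(Σy)/n = -410 − (-307.666667) = -102.333333
b = Sxy/Sxx = -102.333333/39.333333 = -2.601695
a = ȳ − b·x̄ = -11.833333 − (-2.601695)·4.333333 = -0.559322

-0.5593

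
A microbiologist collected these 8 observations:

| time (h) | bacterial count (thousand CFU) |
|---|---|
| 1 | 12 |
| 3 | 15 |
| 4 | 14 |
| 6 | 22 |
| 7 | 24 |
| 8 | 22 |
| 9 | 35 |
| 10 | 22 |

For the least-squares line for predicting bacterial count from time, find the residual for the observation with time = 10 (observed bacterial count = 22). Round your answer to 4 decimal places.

-6.2794

n = 8, Σx = 48, Σy = 166, Σxy = 1124, Σx² = 356
Sxx = Σx² − (Σx)²/n = 356 − 288 = 68
Sxy = Σxy − (Σx)(Σy)/n = 1124 − 996 = 128
b = Sxy/Sxx = 128/68 = 1.882353
a = ȳ − b·x̄ = 20.75 − 1.882353·6 = 9.455882
ŷ(10) = 9.455882 + 1.882353·10 = 28.279412
residual = y − ŷ = 22 − 28.279412 = -6.279412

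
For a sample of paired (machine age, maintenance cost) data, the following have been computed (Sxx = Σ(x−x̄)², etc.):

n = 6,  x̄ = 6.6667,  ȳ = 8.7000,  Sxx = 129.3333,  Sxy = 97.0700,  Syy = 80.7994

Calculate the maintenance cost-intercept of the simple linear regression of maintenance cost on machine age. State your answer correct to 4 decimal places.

3.6964

b = Sxy/Sxx = 97.07/129.3333 = 0.750541
a = ȳ − b·x̄ = 8.7 − 0.750541·6.6667 = 3.696365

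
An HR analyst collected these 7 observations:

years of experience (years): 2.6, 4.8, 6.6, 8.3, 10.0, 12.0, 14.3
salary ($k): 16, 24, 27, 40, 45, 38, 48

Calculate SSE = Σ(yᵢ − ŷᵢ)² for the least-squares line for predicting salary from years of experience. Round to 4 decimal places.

130.3503

n = 7, Σx = 58.6, Σy = 238, Σxy = 2259.4, Σx² = 590.74, Σy² = 8934
Sxx = Σx² − (Σx)²/n = 590.74 − 490.565714 = 100.174286
Sxy = Σxy − (Σx)(Σy)/n = 2259.4 − 1992.4 = 267
Syy = Σy² − (Σy)²/n = 8934 − 8092 = 842
b = Sxy/Sxx = 267/100.174286 = 2.665355
SSE = Syy − b·Sxy = 842 − 2.665355·267 = 130.350304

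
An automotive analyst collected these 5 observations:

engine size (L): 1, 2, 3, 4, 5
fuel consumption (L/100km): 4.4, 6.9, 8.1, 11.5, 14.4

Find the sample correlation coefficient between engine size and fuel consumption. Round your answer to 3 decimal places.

0.990

n = 5, Σx = 15, Σy = 45.3, Σxy = 160.5, Σx² = 55, Σy² = 472.19
Sxx = Σx² − (Σx)²/n = 55 − 45 = 10
Sxy = Σxy − (Σx)(Σy)/n = 160.5 − 135.9 = 24.6
Syy = Σy² − (Σy)²/n = 472.19 − 410.418 = 61.772
r = Sxy/√(Sxx·Syy) = 24.6/√(617.72) = 24.6/24.853974 = 0.989781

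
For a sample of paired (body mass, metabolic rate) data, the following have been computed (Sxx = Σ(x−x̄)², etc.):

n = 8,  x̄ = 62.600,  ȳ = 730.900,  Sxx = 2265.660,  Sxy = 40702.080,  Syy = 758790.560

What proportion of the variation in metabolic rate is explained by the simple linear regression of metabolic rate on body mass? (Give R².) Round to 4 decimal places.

0.9636

R² = Sxy²/(Sxx·Syy) = (40702.08)²/(2265.66·758790.56) = 0.963644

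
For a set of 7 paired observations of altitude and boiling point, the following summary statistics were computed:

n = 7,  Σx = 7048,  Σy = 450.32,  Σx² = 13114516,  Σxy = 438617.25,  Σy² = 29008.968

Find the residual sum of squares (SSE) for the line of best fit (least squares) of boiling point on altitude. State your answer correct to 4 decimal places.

Sxx = Σx² − (Σx)²/n = 13114516 − 7096329.142857 = 6018186.857143
Sxy = Σxy − (Σx)(Σy)/n = 438617.25 − 453407.908571 = -14790.658571
Syy = Σy² − (Σy)²/n = 29008.968 − 28969.728914 = 39.239086
b = Sxy/Sxx = -14790.658571/6018186.857143 = -0.002458
SSE = Syy − b·Sxy = 39.239086 − (-0.002458)·(-14790.658571) = 2.888672

2.8887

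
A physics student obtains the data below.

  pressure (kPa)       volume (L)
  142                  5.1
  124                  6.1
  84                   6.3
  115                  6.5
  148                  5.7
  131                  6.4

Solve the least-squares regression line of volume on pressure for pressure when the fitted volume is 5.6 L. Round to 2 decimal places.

153.54

n = 6, Σx = 744, Σy = 36.1, Σxy = 4439.3, Σx² = 94886
Sxx = Σx² − (Σx)²/n = 94886 − 92256 = 2630
Sxy = Σxy − (Σx)(Σy)/n = 4439.3 − 4476.4 = -37.1
b = Sxy/Sxx = -37.1/2630 = -0.014106
a = ȳ − b·x̄ = 6.016667 − (-0.014106)·124 = 7.765868
Set a + b·x = 5.6: x = (5.6 − 7.765868) / (-0.014106) = 153.537287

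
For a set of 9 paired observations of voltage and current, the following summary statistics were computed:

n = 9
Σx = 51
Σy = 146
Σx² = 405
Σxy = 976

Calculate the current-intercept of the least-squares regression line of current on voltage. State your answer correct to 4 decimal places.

8.9598

Sxx = Σx² − (Σx)²/n = 405 − 289 = 116
Sxy = Σxy − (Σx)(Σy)/n = 976 − 827.333333 = 148.666667
b = Sxy/Sxx = 148.666667/116 = 1.281609
a = ȳ − b·x̄ = 16.222222 − 1.281609·5.666667 = 8.959770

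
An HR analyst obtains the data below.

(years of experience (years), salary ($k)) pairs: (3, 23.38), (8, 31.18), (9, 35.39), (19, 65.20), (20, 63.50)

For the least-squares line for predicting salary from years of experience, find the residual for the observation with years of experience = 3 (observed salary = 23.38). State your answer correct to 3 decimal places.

2.447

n = 5, Σx = 59, Σy = 218.65, Σxy = 3146.89, Σx² = 915
Sxx = Σx² − (Σx)²/n = 915 − 696.2 = 218.8
Sxy = Σxy − (Σx)(Σy)/n = 3146.89 − 2580.07 = 566.82
b = Sxy/Sxx = 566.82/218.8 = 2.590585
a = ȳ − b·x̄ = 43.73 − 2.590585·11.8 = 13.161097
ŷ(3) = 13.161097 + 2.590585·3 = 20.932852
residual = y − ŷ = 23.38 − 20.932852 = 2.447148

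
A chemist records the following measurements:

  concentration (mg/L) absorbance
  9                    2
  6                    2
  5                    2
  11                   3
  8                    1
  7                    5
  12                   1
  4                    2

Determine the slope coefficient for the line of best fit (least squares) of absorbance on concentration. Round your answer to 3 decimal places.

n = 8, Σx = 62, Σy = 18, Σxy = 136, Σx² = 536
Sxx = Σx² − (Σx)²/n = 536 − 480.5 = 55.5
Sxy = Σxy − (Σx)(Σy)/n = 136 − 139.5 = -3.5
b = Sxy/Sxx = -3.5/55.5 = -0.063063

-0.063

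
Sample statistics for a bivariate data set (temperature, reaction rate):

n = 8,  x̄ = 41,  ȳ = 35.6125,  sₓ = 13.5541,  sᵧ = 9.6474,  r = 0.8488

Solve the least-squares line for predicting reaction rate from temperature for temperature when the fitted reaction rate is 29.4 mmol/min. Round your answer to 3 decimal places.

b = r · sᵧ/sₓ = 0.8488 · 9.6474/13.5541 = 0.604150
a = ȳ − b·x̄ = 35.6125 − 0.604150·41 = 10.842339
Set a + b·x = 29.4: x = (29.4 − 10.842339) / 0.604150 = 30.716962

30.717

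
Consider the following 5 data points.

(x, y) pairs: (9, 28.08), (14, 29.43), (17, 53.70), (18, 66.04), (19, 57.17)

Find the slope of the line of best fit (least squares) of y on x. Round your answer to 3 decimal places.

3.720

n = 5, Σx = 77, Σy = 234.42, Σxy = 3852.59, Σx² = 1251
Sxx = Σx² − (Σx)²/n = 1251 − 1185.8 = 65.2
Sxy = Σxy − (Σx)(Σy)/n = 3852.59 − 3610.068 = 242.522
b = Sxy/Sxx = 242.522/65.2 = 3.719663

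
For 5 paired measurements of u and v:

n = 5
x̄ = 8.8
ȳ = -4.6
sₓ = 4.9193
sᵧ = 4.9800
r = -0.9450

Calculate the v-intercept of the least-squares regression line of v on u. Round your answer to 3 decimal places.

3.819

b = r · sᵧ/sₓ = -0.945 · 4.98/4.9193 = -0.956661
a = ȳ − b·x̄ = -4.6 − (-0.956661)·8.8 = 3.818612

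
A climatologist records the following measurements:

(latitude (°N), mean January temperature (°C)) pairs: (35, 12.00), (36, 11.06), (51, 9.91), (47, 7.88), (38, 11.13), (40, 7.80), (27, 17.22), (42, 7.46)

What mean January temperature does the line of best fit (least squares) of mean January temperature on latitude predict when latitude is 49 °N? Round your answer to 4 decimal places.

7.3816

n = 8, Σx = 316, Σy = 84.46, Σxy = 3207.13, Σx² = 12868
Sxx = Σx² − (Σx)²/n = 12868 − 12482 = 386
Sxy = Σxy − (Σx)(Σy)/n = 3207.13 − 3336.17 = -129.04
b = Sxy/Sxx = -129.04/386 = -0.334301
a = ȳ − b·x̄ = 10.5575 − (-0.334301)·39.5 = 23.762370
ŷ(49) = a + b·49 = 23.762370 + (-0.334301)·49 = 7.381645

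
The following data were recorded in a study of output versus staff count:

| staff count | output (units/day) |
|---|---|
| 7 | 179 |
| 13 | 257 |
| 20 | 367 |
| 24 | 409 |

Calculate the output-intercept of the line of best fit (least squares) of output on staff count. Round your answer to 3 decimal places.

81.071

n = 4, Σx = 64, Σy = 1212, Σxy = 21750, Σx² = 1194
Sxx = Σx² − (Σx)²/n = 1194 − 1024 = 170
Sxy = Σxy − (Σx)(Σy)/n = 21750 − 19392 = 2358
b = Sxy/Sxx = 2358/170 = 13.870588
a = ȳ − b·x̄ = 303 − 13.870588·16 = 81.070588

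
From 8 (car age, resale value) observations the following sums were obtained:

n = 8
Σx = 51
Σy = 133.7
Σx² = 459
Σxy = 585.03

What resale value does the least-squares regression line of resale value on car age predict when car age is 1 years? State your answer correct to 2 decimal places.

Sxx = Σx² − (Σx)²/n = 459 − 325.125 = 133.875
Sxy = Σxy − (Σx)(Σy)/n = 585.03 − 852.3375 = -267.3075
b = Sxy/Sxx = -267.3075/133.875 = -1.996695
a = ȳ − b·x̄ = 16.7125 − (-1.996695)·6.375 = 29.441429
ŷ(1) = a + b·1 = 29.441429 + (-1.996695)·1 = 27.444734

27.44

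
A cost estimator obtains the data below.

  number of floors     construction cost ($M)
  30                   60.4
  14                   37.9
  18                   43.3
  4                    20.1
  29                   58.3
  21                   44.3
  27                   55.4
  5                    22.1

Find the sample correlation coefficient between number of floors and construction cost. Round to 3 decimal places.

0.997

n = 8, Σx = 148, Σy = 341.8, Σxy = 7429.7, Σx² = 3472, Σy² = 16282.42
Sxx = Σx² − (Σx)²/n = 3472 − 2738 = 734
Sxy = Σxy − (Σx)(Σy)/n = 7429.7 − 6323.3 = 1106.4
Syy = Σy² − (Σy)²/n = 16282.42 − 14603.405 = 1679.015
r = Sxy/√(Sxx·Syy) = 1106.4/√(1232397.01) = 1106.4/1110.133780 = 0.996637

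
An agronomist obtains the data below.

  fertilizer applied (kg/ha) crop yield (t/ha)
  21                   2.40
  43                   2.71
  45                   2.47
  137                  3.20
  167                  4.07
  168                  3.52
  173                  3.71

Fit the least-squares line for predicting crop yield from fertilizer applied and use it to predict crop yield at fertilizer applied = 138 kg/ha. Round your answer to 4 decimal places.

n = 7, Σx = 754, Σy = 22.08, Σxy = 2629.36, Σx² = 109126
Sxx = Σx² − (Σx)²/n = 109126 − 81216.571429 = 27909.428571
Sxy = Σxy − (Σx)(Σy)/n = 2629.36 − 2378.331429 = 251.028571
b = Sxy/Sxx = 251.028571/27909.428571 = 0.008994
a = ȳ − b·x̄ = 3.154286 − 0.008994·107.714286 = 2.185460
ŷ(138) = a + b·138 = 2.185460 + 0.008994·138 = 3.426688

3.4267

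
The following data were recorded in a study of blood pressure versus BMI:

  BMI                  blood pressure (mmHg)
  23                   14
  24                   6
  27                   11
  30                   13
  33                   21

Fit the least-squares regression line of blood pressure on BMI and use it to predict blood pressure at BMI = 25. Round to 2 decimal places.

n = 5, Σx = 137, Σy = 65, Σxy = 1846, Σx² = 3823
Sxx = Σx² − (Σx)²/n = 3823 − 3753.8 = 69.2
Sxy = Σxy − (Σx)(Σy)/n = 1846 − 1781 = 65
b = Sxy/Sxx = 65/69.2 = 0.939306
a = ȳ − b·x̄ = 13 − 0.939306·27.4 = -12.736994
ŷ(25) = a + b·25 = -12.736994 + 0.939306·25 = 10.745665

10.75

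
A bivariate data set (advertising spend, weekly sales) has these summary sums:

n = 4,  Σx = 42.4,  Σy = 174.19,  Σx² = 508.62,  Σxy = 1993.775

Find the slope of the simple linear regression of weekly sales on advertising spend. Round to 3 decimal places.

Sxx = Σx² − (Σx)²/n = 508.62 − 449.44 = 59.18
Sxy = Σxy − (Σx)(Σy)/n = 1993.775 − 1846.414 = 147.361
b = Sxy/Sxx = 147.361/59.18 = 2.490047

2.490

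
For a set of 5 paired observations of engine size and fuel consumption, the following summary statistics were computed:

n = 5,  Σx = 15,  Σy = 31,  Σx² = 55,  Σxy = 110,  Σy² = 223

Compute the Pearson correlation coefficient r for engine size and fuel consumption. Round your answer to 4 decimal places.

Sxx = Σx² − (Σx)²/n = 55 − 45 = 10
Sxy = Σxy − (Σx)(Σy)/n = 110 − 93 = 17
Syy = Σy² − (Σy)²/n = 223 − 192.2 = 30.8
r = Sxy/√(Sxx·Syy) = 17/√(308) = 17/17.549929 = 0.968665

0.9687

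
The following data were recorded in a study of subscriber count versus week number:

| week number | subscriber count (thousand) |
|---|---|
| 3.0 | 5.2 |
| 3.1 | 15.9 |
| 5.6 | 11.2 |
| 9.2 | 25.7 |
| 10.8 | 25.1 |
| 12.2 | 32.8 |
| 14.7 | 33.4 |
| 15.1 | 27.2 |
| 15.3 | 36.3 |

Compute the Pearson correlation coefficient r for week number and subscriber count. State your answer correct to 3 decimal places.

0.912

n = 9, Σx = 89, Σy = 212.8, Σxy = 2492.38, Σx² = 1078.28, Σy² = 5944.72
Sxx = Σx² − (Σx)²/n = 1078.28 − 880.111111 = 198.168889
Sxy = Σxy − (Σx)(Σy)/n = 2492.38 − 2104.355556 = 388.024444
Syy = Σy² − (Σy)²/n = 5944.72 − 5031.537778 = 913.182222
r = Sxy/√(Sxx·Syy) = 388.024444/√(180964.306331) = 388.024444/425.398997 = 0.912142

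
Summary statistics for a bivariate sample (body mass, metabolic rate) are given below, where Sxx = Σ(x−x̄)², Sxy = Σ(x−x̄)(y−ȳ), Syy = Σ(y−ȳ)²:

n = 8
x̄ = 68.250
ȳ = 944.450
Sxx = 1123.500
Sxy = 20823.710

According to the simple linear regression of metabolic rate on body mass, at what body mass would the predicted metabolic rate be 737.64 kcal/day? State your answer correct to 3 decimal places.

57.092

b = Sxy/Sxx = 20823.71/1123.5 = 18.534677
a = ȳ − b·x̄ = 944.45 − 18.534677·68.25 = -320.541729
Set a + b·x = 737.64: x = (737.64 − (-320.541729)) / 18.534677 = 57.091996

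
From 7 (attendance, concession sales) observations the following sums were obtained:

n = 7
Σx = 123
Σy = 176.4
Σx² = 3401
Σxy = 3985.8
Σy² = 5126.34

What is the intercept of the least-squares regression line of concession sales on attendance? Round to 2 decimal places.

12.64

Sxx = Σx² − (Σx)²/n = 3401 − 2161.285714 = 1239.714286
Sxy = Σxy − (Σx)(Σy)/n = 3985.8 − 3099.6 = 886.2
b = Sxy/Sxx = 886.2/1239.714286 = 0.714842
a = ȳ − b·x̄ = 25.2 − 0.714842·17.571429 = 12.639203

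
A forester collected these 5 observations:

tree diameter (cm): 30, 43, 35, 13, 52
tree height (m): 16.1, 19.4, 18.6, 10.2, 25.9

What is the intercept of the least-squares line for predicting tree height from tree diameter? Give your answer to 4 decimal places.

n = 5, Σx = 173, Σy = 90.2, Σxy = 3447.6, Σx² = 6847
Sxx = Σx² − (Σx)²/n = 6847 − 5985.8 = 861.2
Sxy = Σxy − (Σx)(Σy)/n = 3447.6 − 3120.92 = 326.68
b = Sxy/Sxx = 326.68/861.2 = 0.379331
a = ȳ − b·x̄ = 18.04 − 0.379331·34.6 = 4.915142

4.9151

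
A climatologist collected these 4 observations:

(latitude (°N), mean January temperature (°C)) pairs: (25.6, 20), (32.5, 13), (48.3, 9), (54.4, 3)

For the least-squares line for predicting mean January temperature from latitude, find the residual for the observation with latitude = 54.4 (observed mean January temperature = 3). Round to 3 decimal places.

n = 4, Σx = 160.8, Σy = 45, Σxy = 1532.4, Σx² = 7003.86
Sxx = Σx² − (Σx)²/n = 7003.86 − 6464.16 = 539.7
Sxy = Σxy − (Σx)(Σy)/n = 1532.4 − 1809 = -276.6
b = Sxy/Sxx = -276.6/539.7 = -0.512507
a = ȳ − b·x̄ = 11.25 − (-0.512507)·40.2 = 31.852779
ŷ(54.4) = 31.852779 + (-0.512507)·54.4 = 3.972401
residual = y − ŷ = 3 − 3.972401 = -0.972401

-0.972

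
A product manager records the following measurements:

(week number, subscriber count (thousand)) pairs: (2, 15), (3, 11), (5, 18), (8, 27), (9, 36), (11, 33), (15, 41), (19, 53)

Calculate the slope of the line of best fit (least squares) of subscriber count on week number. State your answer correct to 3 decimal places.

2.364

n = 8, Σx = 72, Σy = 234, Σxy = 2678, Σx² = 890
Sxx = Σx² − (Σx)²/n = 890 − 648 = 242
Sxy = Σxy − (Σx)(Σy)/n = 2678 − 2106 = 572
b = Sxy/Sxx = 572/242 = 2.363636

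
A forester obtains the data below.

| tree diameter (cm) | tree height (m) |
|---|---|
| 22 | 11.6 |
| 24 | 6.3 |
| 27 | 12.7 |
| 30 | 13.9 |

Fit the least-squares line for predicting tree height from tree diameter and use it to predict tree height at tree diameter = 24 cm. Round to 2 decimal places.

10.15

n = 4, Σx = 103, Σy = 44.5, Σxy = 1166.3, Σx² = 2689
Sxx = Σx² − (Σx)²/n = 2689 − 2652.25 = 36.75
Sxy = Σxy − (Σx)(Σy)/n = 1166.3 − 1145.875 = 20.425
b = Sxy/Sxx = 20.425/36.75 = 0.555782
a = ȳ − b·x̄ = 11.125 − 0.555782·25.75 = -3.186395
ŷ(24) = a + b·24 = -3.186395 + 0.555782·24 = 10.152381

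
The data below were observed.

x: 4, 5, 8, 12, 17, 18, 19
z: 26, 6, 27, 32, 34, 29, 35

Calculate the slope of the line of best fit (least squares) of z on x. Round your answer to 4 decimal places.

1.0801

n = 7, Σx = 83, Σy = 189, Σxy = 2499, Σx² = 1223
Sxx = Σx² − (Σx)²/n = 1223 − 984.142857 = 238.857143
Sxy = Σxy − (Σx)(Σy)/n = 2499 − 2241 = 258
b = Sxy/Sxx = 258/238.857143 = 1.080144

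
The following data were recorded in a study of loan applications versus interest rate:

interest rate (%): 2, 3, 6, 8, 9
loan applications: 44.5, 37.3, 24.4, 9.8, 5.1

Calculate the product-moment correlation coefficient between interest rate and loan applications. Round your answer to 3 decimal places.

-0.996

n = 5, Σx = 28, Σy = 121.1, Σxy = 471.6, Σx² = 194, Σy² = 4088.95
Sxx = Σx² − (Σx)²/n = 194 − 156.8 = 37.2
Sxy = Σxy − (Σx)(Σy)/n = 471.6 − 678.16 = -206.56
Syy = Σy² − (Σy)²/n = 4088.95 − 2933.042 = 1155.908
r = Sxy/√(Sxx·Syy) = -206.56/√(42999.7776) = -206.56/207.363877 = -0.996123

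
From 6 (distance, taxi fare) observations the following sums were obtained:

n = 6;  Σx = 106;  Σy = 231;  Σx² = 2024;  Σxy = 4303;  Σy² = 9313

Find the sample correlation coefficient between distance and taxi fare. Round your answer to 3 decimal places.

0.881

Sxx = Σx² − (Σx)²/n = 2024 − 1872.666667 = 151.333333
Sxy = Σxy − (Σx)(Σy)/n = 4303 − 4081 = 222
Syy = Σy² − (Σy)²/n = 9313 − 8893.5 = 419.5
r = Sxy/√(Sxx·Syy) = 222/√(63484.333333) = 222/251.960976 = 0.881089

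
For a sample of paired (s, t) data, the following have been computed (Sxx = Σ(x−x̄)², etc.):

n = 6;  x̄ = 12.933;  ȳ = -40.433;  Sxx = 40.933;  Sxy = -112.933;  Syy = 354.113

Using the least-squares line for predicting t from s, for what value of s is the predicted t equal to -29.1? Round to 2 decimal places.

b = Sxy/Sxx = -112.933/40.933 = -2.758972
a = ȳ − b·x̄ = -40.433 − (-2.758972)·12.933 = -4.751215
Set a + b·x = -29.1: x = (-29.1 − (-4.751215)) / (-2.758972) = 8.825311

8.83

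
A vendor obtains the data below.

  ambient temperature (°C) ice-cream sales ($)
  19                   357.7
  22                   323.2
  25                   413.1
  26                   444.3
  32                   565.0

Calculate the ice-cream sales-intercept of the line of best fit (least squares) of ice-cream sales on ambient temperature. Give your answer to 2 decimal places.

-25.15

n = 5, Σx = 124, Σy = 2103.3, Σxy = 53866, Σx² = 3170
Sxx = Σx² − (Σx)²/n = 3170 − 3075.2 = 94.8
Sxy = Σxy − (Σx)(Σy)/n = 53866 − 52161.84 = 1704.16
b = Sxy/Sxx = 1704.16/94.8 = 17.976371
a = ȳ − b·x̄ = 420.66 − 17.976371·24.8 = -25.154008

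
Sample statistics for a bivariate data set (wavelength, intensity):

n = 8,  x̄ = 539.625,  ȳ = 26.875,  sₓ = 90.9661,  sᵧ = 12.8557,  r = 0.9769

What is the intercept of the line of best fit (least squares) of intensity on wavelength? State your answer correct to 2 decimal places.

-47.63

b = r · sᵧ/sₓ = 0.9769 · 12.8557/90.9661 = 0.138059
a = ȳ − b·x̄ = 26.875 − 0.138059·539.625 = -47.625352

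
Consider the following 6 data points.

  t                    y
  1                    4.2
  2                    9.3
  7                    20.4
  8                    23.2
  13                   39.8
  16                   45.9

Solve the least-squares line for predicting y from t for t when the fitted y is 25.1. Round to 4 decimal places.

8.3025

n = 6, Σx = 47, Σy = 142.8, Σxy = 1603, Σx² = 543
Sxx = Σx² − (Σx)²/n = 543 − 368.166667 = 174.833333
Sxy = Σxy − (Σx)(Σy)/n = 1603 − 1118.6 = 484.4
b = Sxy/Sxx = 484.4/174.833333 = 2.770639
a = ȳ − b·x̄ = 23.8 − 2.770639·7.833333 = 2.096663
Set a + b·x = 25.1: x = (25.1 − 2.096663) / 2.770639 = 8.302539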